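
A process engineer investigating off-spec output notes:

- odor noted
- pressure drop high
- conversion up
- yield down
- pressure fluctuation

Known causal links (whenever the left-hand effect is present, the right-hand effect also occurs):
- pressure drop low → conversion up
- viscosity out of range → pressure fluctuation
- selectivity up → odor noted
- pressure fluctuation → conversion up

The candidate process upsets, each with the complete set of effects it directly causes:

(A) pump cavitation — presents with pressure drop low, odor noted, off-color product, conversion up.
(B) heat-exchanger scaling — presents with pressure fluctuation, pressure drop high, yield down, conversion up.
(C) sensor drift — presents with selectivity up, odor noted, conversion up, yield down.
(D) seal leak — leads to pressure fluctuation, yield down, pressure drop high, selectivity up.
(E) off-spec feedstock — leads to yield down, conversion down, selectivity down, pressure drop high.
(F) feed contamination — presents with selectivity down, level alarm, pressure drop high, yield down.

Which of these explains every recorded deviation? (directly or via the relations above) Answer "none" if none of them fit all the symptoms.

D

Per-candidate check:
(A) pump cavitation — fails on pressure drop high, yield down, pressure fluctuation (predicts pressure drop low, not pressure drop high)
(B) heat-exchanger scaling — odor noted NO; pressure drop high yes; conversion up yes; yield down yes; pressure fluctuation yes
(C) sensor drift — odor noted yes; pressure drop high NO; conversion up yes; yield down yes; pressure fluctuation NO
(D) seal leak — accounts for every observation (odor noted via selectivity up → odor noted)
(E) off-spec feedstock — fails on odor noted, conversion up, pressure fluctuation (predicts conversion down, not conversion up)
(F) feed contamination — odor noted NO; pressure drop high yes; conversion up NO; yield down yes; pressure fluctuation NO
(D) is the only candidate with no mismatches.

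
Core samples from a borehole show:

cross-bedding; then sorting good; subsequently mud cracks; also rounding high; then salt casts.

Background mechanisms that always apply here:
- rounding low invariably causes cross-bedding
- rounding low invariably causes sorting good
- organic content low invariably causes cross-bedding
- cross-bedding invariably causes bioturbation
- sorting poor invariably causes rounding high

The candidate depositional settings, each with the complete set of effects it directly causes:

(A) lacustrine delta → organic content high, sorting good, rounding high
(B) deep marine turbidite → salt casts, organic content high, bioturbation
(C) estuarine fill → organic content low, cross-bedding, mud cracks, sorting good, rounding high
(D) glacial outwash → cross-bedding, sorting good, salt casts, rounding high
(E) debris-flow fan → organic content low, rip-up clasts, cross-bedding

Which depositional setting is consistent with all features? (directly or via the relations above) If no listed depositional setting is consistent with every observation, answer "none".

none

Testing each hypothesis:
(A) lacustrine delta — cross-bedding ✗; sorting good ✓; mud cracks ✗; rounding high ✓; salt casts ✗
(B) deep marine turbidite — does not account for cross-bedding, sorting good, mud cracks, rounding high
(C) estuarine fill — does not account for salt casts
(D) glacial outwash — cross-bedding ✓; sorting good ✓; mud cracks ✗; rounding high ✓; salt casts ✓
(E) debris-flow fan — does not account for sorting good, mud cracks, rounding high, salt casts
None of the listed candidates fits everything.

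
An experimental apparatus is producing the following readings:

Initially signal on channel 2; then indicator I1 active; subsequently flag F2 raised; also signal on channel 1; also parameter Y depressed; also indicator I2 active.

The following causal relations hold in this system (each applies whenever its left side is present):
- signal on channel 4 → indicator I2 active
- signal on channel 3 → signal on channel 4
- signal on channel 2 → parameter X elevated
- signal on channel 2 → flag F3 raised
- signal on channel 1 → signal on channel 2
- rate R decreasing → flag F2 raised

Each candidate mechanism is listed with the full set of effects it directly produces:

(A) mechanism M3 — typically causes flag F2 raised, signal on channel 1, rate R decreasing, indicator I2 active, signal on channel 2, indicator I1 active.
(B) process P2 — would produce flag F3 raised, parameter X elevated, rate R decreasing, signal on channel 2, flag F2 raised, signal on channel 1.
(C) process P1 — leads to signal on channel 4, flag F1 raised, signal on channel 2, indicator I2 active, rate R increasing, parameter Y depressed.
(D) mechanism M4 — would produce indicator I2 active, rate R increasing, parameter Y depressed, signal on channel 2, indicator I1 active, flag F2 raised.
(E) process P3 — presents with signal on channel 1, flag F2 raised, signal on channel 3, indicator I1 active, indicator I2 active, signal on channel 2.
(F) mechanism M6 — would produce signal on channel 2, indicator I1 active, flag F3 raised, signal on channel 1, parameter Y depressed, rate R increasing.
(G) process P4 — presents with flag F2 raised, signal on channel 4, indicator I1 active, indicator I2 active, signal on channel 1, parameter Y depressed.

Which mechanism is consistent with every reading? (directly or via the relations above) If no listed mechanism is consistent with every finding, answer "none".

G

Per-candidate check:
(A) mechanism M3 — does not account for parameter Y depressed
(B) process P2 — signal on channel 2 +; indicator I1 active -; flag F2 raised +; signal on channel 1 +; parameter Y depressed -; indicator I2 active -
(C) process P1 — does not account for indicator I1 active, flag F2 raised, signal on channel 1
(D) mechanism M4 — signal on channel 2 +; indicator I1 active +; flag F2 raised +; signal on channel 1 -; parameter Y depressed +; indicator I2 active +
(E) process P3 — signal on channel 2 +; indicator I1 active +; flag F2 raised +; signal on channel 1 +; parameter Y depressed -; indicator I2 active +
(F) mechanism M6 — signal on channel 2 +; indicator I1 active +; flag F2 raised -; signal on channel 1 +; parameter Y depressed +; indicator I2 active -
(G) process P4 — accounts for every observation (signal on channel 2 via signal on channel 1 → signal on channel 2)
(G) alone accounts for all the evidence.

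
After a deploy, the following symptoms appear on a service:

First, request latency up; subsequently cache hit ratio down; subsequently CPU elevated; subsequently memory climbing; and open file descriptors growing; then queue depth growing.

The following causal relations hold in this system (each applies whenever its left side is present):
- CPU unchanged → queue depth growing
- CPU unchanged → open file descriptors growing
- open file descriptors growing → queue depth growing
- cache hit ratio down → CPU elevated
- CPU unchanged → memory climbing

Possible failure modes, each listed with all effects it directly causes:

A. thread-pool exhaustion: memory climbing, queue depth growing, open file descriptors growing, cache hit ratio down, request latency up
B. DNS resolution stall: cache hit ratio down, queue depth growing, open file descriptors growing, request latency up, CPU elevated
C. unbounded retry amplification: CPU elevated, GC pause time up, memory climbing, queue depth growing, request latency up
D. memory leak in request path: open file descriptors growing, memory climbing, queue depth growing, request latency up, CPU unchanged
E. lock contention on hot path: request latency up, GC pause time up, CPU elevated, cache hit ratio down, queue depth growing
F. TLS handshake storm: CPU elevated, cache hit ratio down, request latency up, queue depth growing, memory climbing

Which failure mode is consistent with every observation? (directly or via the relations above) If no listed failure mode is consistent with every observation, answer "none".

Per-candidate check:
(A) thread-pool exhaustion — accounts for every observation (CPU elevated via cache hit ratio down → CPU elevated)
(B) DNS resolution stall — request latency up ✓; cache hit ratio down ✓; CPU elevated ✓; memory climbing ✗; open file descriptors growing ✓; queue depth growing ✓
(C) unbounded retry amplification — does not account for cache hit ratio down, open file descriptors growing
(D) memory leak in request path — request latency up ✓; cache hit ratio down ✗; CPU elevated ✗; memory climbing ✓; open file descriptors growing ✓; queue depth growing ✓
(E) lock contention on hot path — request latency up ✓; cache hit ratio down ✓; CPU elevated ✓; memory climbing ✗; open file descriptors growing ✗; queue depth growing ✓
(F) TLS handshake storm — request latency up ✓; cache hit ratio down ✓; CPU elevated ✓; memory climbing ✓; open file descriptors growing ✗; queue depth growing ✓
(A) is the only candidate with no mismatches.

A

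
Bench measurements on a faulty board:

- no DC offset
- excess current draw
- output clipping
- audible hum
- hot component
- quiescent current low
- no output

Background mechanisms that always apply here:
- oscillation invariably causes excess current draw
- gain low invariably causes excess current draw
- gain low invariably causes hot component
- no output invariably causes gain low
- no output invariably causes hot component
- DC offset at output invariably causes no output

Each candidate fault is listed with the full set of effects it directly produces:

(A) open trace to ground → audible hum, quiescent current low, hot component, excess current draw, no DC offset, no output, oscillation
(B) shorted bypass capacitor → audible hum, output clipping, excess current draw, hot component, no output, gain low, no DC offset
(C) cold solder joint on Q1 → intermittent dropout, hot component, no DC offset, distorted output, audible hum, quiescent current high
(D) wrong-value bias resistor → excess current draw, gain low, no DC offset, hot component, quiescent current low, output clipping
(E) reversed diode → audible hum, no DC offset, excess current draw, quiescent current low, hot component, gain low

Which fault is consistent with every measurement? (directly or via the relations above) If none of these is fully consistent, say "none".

Checking each candidate against the observations:
(A) open trace to ground — no DC offset +; excess current draw +; output clipping -; audible hum +; hot component +; quiescent current low +; no output +
(B) shorted bypass capacitor — does not account for quiescent current low
(C) cold solder joint on Q1 — no DC offset +; excess current draw -; output clipping -; audible hum +; hot component +; quiescent current low -; no output -
(D) wrong-value bias resistor — no DC offset +; excess current draw +; output clipping +; audible hum -; hot component +; quiescent current low +; no output -
(E) reversed diode — no DC offset +; excess current draw +; output clipping -; audible hum +; hot component +; quiescent current low +; no output -
Every candidate fails on at least one observation.

none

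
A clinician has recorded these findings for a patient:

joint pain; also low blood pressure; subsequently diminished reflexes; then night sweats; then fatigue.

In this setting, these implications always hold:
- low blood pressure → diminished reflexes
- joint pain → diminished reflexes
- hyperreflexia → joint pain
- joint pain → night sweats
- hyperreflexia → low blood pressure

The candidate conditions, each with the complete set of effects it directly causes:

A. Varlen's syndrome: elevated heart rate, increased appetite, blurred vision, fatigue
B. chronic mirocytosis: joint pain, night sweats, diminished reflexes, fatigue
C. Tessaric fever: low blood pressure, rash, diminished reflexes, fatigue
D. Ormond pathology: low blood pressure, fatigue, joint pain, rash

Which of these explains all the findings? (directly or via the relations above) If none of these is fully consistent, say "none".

Checking each candidate against the observations:
(A) Varlen's syndrome — joint pain NO; low blood pressure NO; diminished reflexes NO; night sweats NO; fatigue yes
(B) chronic mirocytosis — does not account for low blood pressure
(C) Tessaric fever — joint pain NO; low blood pressure yes; diminished reflexes yes; night sweats NO; fatigue yes
(D) Ormond pathology — joint pain yes; low blood pressure yes; diminished reflexes yes (by joint pain → diminished reflexes); night sweats yes (by joint pain → night sweats); fatigue yes
(D) alone accounts for all the evidence.

D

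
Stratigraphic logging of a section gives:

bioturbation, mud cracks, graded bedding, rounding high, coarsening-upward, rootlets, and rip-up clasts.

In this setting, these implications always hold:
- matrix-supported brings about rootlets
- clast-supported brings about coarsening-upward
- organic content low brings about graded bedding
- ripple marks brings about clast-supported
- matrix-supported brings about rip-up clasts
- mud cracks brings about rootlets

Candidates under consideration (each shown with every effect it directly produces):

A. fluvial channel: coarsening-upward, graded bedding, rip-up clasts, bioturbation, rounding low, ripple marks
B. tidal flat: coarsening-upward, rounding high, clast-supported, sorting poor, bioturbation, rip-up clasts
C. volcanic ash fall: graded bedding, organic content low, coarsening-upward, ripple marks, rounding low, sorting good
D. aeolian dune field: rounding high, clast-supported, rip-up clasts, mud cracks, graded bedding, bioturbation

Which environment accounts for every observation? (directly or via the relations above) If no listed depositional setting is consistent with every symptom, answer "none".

Per-candidate check:
(A) fluvial channel — bioturbation ✓; mud cracks ✗; graded bedding ✓; rounding high ✗; coarsening-upward ✓; rootlets ✗; rip-up clasts ✓
(B) tidal flat — does not account for mud cracks, graded bedding, rootlets
(C) volcanic ash fall — fails on bioturbation, mud cracks, rounding high, rootlets, rip-up clasts (predicts rounding low, not rounding high)
(D) aeolian dune field — accounts for every observation (coarsening-upward by clast-supported → coarsening-upward)
(D) is the only candidate with no mismatches.

D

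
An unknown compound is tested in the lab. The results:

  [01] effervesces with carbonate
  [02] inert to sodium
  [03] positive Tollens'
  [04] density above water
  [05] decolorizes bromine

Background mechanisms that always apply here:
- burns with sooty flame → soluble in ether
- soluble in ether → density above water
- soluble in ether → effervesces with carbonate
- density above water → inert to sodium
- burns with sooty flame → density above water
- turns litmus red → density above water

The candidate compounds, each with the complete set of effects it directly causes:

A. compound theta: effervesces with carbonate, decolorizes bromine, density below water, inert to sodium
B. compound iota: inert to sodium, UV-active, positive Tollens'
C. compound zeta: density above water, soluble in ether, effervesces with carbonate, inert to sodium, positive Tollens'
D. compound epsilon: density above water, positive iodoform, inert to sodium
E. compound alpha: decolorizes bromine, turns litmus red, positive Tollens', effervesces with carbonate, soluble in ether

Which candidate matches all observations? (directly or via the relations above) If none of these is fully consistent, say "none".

Checking each candidate against the observations:
(A) compound theta — fails on positive Tollens', density above water (predicts density below water, not density above water)
(B) compound iota — effervesces with carbonate miss; inert to sodium match; positive Tollens' match; density above water miss; decolorizes bromine miss
(C) compound zeta — does not account for decolorizes bromine
(D) compound epsilon — effervesces with carbonate miss; inert to sodium match; positive Tollens' miss; density above water match; decolorizes bromine miss
(E) compound alpha — accounts for every observation (inert to sodium via soluble in ether → density above water → inert to sodium)
(E) alone accounts for all the evidence.

E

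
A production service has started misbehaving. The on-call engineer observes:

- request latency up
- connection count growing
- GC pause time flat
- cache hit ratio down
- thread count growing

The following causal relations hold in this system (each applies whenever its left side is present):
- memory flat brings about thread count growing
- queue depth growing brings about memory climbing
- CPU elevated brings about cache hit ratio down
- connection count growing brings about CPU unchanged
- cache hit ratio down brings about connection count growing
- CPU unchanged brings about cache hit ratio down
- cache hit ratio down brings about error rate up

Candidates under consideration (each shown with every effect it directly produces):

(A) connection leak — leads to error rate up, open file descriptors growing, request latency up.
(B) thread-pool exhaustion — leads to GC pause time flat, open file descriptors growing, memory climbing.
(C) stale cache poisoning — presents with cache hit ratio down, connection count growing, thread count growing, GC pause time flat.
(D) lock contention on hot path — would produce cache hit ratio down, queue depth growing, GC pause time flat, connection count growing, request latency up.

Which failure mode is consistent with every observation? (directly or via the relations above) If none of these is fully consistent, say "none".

Testing each hypothesis:
(A) connection leak — does not account for connection count growing, GC pause time flat, cache hit ratio down, thread count growing
(B) thread-pool exhaustion — request latency up NO; connection count growing NO; GC pause time flat yes; cache hit ratio down NO; thread count growing NO
(C) stale cache poisoning — does not account for request latency up
(D) lock contention on hot path — request latency up yes; connection count growing yes; GC pause time flat yes; cache hit ratio down yes; thread count growing NO
No candidate is consistent with all observations.

none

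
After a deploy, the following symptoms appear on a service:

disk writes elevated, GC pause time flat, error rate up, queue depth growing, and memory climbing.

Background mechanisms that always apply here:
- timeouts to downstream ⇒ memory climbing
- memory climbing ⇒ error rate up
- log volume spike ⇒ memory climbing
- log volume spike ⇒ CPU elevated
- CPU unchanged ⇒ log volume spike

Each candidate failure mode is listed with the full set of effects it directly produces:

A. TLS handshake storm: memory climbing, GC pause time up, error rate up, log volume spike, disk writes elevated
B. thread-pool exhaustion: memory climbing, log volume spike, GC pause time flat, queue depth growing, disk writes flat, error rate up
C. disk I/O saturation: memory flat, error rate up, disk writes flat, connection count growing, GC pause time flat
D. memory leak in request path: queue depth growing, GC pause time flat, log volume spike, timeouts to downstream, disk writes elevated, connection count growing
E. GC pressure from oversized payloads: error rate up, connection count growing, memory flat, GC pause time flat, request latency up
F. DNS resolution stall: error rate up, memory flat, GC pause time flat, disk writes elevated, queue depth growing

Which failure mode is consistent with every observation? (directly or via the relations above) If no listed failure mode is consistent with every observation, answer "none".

For each candidate, compare predicted effects to what was observed:
(A) TLS handshake storm — disk writes elevated yes; GC pause time flat NO; error rate up yes; queue depth growing NO; memory climbing yes
(B) thread-pool exhaustion — fails on disk writes elevated (predicts disk writes flat, not disk writes elevated)
(C) disk I/O saturation — disk writes elevated NO; GC pause time flat yes; error rate up yes; queue depth growing NO; memory climbing NO
(D) memory leak in request path — disk writes elevated yes; GC pause time flat yes; error rate up yes (through log volume spike → memory climbing → error rate up); queue depth growing yes; memory climbing yes (through log volume spike → memory climbing)
(E) GC pressure from oversized payloads — fails on disk writes elevated, queue depth growing, memory climbing (predicts memory flat, not memory climbing)
(F) DNS resolution stall — fails on memory climbing (predicts memory flat, not memory climbing)
Only (D) is consistent with every observation.

D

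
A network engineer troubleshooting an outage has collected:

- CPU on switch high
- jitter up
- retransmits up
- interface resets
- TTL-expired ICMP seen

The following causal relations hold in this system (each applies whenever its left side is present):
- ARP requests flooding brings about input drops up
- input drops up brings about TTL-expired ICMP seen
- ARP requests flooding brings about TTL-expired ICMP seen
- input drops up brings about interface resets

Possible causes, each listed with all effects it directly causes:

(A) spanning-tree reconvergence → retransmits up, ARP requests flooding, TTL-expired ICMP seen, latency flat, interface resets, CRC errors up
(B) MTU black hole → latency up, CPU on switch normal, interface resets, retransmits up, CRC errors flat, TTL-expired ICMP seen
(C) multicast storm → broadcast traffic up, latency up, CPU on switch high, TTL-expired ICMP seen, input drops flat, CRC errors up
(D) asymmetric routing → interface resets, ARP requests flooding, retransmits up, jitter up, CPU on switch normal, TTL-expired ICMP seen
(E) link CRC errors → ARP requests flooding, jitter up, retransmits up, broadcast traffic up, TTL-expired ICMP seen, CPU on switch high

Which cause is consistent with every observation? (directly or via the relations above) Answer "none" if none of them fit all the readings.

E

Per-candidate check:
(A) spanning-tree reconvergence — does not account for CPU on switch high, jitter up
(B) MTU black hole — CPU on switch high miss; jitter up miss; retransmits up match; interface resets match; TTL-expired ICMP seen match
(C) multicast storm — CPU on switch high match; jitter up miss; retransmits up miss; interface resets miss; TTL-expired ICMP seen match
(D) asymmetric routing — CPU on switch high miss; jitter up match; retransmits up match; interface resets match; TTL-expired ICMP seen match
(E) link CRC errors — accounts for every observation (interface resets through ARP requests flooding → input drops up → interface resets)
Only (E) is consistent with every observation.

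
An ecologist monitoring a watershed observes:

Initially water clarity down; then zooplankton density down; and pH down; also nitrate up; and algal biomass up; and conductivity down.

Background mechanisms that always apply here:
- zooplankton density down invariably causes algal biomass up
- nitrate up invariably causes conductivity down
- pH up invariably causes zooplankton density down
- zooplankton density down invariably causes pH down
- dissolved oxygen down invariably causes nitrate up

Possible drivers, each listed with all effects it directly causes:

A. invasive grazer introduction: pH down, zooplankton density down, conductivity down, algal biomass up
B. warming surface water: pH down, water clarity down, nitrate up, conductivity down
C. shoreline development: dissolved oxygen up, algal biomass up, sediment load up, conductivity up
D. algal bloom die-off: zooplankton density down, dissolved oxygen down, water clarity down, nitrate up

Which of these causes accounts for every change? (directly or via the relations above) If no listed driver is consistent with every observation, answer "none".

For each candidate, compare predicted effects to what was observed:
(A) invasive grazer introduction — does not account for water clarity down, nitrate up
(B) warming surface water — does not account for zooplankton density down, algal biomass up
(C) shoreline development — water clarity down miss; zooplankton density down miss; pH down miss; nitrate up miss; algal biomass up match; conductivity down miss
(D) algal bloom die-off — water clarity down match; zooplankton density down match; pH down match (by zooplankton density down → pH down); nitrate up match; algal biomass up match (by zooplankton density down → algal biomass up); conductivity down match (by nitrate up → conductivity down)
(D) alone accounts for all the evidence.

D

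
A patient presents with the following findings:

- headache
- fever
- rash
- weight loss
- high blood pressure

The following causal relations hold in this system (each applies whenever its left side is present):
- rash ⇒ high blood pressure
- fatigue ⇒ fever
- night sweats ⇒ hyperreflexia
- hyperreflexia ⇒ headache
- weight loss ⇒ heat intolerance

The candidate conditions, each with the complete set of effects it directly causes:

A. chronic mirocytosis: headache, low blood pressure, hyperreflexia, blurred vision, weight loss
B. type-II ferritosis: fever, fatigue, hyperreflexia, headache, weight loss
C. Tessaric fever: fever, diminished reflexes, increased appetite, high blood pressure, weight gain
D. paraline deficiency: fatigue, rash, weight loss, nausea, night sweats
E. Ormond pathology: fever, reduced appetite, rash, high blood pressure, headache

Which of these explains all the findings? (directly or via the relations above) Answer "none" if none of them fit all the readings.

Checking each candidate against the observations:
(A) chronic mirocytosis — fails on fever, rash, high blood pressure (predicts low blood pressure, not high blood pressure)
(B) type-II ferritosis — headache match; fever match; rash miss; weight loss match; high blood pressure miss
(C) Tessaric fever — fails on headache, rash, weight loss (predicts weight gain, not weight loss)
(D) paraline deficiency — headache match (via night sweats → hyperreflexia → headache); fever match (via fatigue → fever); rash match; weight loss match; high blood pressure match (via rash → high blood pressure)
(E) Ormond pathology — headache match; fever match; rash match; weight loss miss; high blood pressure match
(D) is the only candidate with no mismatches.

D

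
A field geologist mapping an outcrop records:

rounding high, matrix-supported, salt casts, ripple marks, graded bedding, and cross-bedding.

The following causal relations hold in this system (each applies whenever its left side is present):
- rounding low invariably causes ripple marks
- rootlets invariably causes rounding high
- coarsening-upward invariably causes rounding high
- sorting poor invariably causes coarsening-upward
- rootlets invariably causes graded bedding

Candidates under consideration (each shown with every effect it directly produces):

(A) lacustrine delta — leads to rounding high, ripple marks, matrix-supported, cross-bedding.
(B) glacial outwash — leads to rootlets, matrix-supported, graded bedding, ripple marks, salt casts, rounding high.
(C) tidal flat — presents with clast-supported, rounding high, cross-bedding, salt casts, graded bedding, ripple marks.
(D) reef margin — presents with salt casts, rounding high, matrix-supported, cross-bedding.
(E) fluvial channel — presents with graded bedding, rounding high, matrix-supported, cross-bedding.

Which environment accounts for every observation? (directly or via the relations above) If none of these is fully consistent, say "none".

none

Testing each hypothesis:
(A) lacustrine delta — does not account for salt casts, graded bedding
(B) glacial outwash — does not account for cross-bedding
(C) tidal flat — fails on matrix-supported (predicts clast-supported, not matrix-supported)
(D) reef margin — does not account for ripple marks, graded bedding
(E) fluvial channel — does not account for salt casts, ripple marks
Every candidate fails on at least one observation.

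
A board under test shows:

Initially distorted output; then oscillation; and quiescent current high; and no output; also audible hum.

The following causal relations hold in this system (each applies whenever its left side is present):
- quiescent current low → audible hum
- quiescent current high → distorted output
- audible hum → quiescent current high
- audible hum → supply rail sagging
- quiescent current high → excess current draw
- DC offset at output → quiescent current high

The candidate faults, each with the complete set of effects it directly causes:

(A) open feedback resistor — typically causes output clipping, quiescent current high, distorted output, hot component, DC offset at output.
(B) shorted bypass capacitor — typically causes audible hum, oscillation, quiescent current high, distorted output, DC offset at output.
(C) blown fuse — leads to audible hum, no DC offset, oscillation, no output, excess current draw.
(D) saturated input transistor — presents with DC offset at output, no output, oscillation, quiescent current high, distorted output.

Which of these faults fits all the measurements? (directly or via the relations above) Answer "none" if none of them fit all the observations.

C

Per-candidate check:
(A) open feedback resistor — distorted output match; oscillation miss; quiescent current high match; no output miss; audible hum miss
(B) shorted bypass capacitor — does not account for no output
(C) blown fuse — distorted output match (by audible hum → quiescent current high → distorted output); oscillation match; quiescent current high match (by audible hum → quiescent current high); no output match; audible hum match
(D) saturated input transistor — distorted output match; oscillation match; quiescent current high match; no output match; audible hum miss
(C) alone accounts for all the evidence.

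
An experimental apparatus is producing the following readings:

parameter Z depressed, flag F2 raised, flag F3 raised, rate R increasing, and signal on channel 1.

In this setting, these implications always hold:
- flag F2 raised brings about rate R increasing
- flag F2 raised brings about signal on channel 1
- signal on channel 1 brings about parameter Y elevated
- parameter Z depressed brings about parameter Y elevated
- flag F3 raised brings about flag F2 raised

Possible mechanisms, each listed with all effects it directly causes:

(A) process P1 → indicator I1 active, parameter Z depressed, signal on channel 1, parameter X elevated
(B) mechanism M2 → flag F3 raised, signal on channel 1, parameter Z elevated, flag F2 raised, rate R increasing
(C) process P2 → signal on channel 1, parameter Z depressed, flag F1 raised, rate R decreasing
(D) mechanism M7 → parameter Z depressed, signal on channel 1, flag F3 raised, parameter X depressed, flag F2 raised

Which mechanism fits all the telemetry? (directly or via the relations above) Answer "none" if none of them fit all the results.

Per-candidate check:
(A) process P1 — does not account for flag F2 raised, flag F3 raised, rate R increasing
(B) mechanism M2 — fails on parameter Z depressed (predicts parameter Z elevated, not parameter Z depressed)
(C) process P2 — parameter Z depressed yes; flag F2 raised NO; flag F3 raised NO; rate R increasing NO; signal on channel 1 yes
(D) mechanism M7 — accounts for every observation (rate R increasing via flag F2 raised → rate R increasing)
Only (D) is consistent with every observation.

D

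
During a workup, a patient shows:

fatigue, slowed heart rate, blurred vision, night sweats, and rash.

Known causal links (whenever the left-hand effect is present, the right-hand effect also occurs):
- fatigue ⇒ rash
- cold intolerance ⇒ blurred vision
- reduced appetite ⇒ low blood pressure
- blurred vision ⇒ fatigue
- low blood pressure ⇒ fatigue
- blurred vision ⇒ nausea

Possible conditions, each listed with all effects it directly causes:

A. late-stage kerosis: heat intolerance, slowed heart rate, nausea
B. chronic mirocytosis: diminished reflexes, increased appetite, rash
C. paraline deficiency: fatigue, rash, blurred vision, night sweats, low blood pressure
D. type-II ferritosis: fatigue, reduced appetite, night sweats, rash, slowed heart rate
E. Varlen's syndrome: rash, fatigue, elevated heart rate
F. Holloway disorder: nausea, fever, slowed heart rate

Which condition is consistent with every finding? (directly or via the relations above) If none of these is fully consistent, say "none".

none

For each candidate, compare predicted effects to what was observed:
(A) late-stage kerosis — fatigue -; slowed heart rate +; blurred vision -; night sweats -; rash -
(B) chronic mirocytosis — does not account for fatigue, slowed heart rate, blurred vision, night sweats
(C) paraline deficiency — fatigue +; slowed heart rate -; blurred vision +; night sweats +; rash +
(D) type-II ferritosis — fatigue +; slowed heart rate +; blurred vision -; night sweats +; rash +
(E) Varlen's syndrome — fatigue +; slowed heart rate -; blurred vision -; night sweats -; rash +
(F) Holloway disorder — fatigue -; slowed heart rate +; blurred vision -; night sweats -; rash -
Every candidate fails on at least one observation.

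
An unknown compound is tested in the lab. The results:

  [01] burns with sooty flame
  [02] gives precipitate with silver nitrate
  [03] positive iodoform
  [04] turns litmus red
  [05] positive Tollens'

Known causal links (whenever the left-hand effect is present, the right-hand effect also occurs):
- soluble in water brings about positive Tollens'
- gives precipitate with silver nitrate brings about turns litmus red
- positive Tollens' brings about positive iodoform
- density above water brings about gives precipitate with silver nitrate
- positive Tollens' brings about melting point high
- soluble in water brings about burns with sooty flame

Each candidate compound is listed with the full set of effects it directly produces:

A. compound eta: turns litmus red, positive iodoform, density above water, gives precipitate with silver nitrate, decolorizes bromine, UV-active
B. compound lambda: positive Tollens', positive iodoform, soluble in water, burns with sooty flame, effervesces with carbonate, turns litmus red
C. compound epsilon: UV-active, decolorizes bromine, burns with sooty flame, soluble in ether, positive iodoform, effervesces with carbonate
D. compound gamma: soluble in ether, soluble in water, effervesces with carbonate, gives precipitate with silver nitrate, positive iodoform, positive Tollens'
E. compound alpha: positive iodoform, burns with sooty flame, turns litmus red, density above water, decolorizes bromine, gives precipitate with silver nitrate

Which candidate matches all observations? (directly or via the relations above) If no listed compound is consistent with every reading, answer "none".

D

Per-candidate check:
(A) compound eta — does not account for burns with sooty flame, positive Tollens'
(B) compound lambda — does not account for gives precipitate with silver nitrate
(C) compound epsilon — burns with sooty flame yes; gives precipitate with silver nitrate NO; positive iodoform yes; turns litmus red NO; positive Tollens' NO
(D) compound gamma — burns with sooty flame yes (via soluble in water → burns with sooty flame); gives precipitate with silver nitrate yes; positive iodoform yes; turns litmus red yes (via gives precipitate with silver nitrate → turns litmus red); positive Tollens' yes
(E) compound alpha — burns with sooty flame yes; gives precipitate with silver nitrate yes; positive iodoform yes; turns litmus red yes; positive Tollens' NO
Only (D) is consistent with every observation.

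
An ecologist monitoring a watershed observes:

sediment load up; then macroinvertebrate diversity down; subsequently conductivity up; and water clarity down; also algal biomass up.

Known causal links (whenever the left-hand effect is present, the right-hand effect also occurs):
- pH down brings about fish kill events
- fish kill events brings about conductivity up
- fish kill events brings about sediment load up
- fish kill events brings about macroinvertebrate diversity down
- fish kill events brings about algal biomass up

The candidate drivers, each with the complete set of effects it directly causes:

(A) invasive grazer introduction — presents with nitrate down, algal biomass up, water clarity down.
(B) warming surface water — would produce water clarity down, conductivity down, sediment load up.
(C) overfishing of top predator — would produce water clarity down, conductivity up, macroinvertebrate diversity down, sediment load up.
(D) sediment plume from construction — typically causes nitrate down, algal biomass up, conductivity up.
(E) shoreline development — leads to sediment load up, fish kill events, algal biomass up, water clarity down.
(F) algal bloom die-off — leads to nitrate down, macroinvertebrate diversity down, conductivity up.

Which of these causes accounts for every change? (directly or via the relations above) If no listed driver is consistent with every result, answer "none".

Testing each hypothesis:
(A) invasive grazer introduction — sediment load up miss; macroinvertebrate diversity down miss; conductivity up miss; water clarity down match; algal biomass up match
(B) warming surface water — sediment load up match; macroinvertebrate diversity down miss; conductivity up miss; water clarity down match; algal biomass up miss
(C) overfishing of top predator — sediment load up match; macroinvertebrate diversity down match; conductivity up match; water clarity down match; algal biomass up miss
(D) sediment plume from construction — does not account for sediment load up, macroinvertebrate diversity down, water clarity down
(E) shoreline development — sediment load up match; macroinvertebrate diversity down match (via fish kill events → macroinvertebrate diversity down); conductivity up match (via fish kill events → conductivity up); water clarity down match; algal biomass up match
(F) algal bloom die-off — does not account for sediment load up, water clarity down, algal biomass up
Only (E) is consistent with every observation.

E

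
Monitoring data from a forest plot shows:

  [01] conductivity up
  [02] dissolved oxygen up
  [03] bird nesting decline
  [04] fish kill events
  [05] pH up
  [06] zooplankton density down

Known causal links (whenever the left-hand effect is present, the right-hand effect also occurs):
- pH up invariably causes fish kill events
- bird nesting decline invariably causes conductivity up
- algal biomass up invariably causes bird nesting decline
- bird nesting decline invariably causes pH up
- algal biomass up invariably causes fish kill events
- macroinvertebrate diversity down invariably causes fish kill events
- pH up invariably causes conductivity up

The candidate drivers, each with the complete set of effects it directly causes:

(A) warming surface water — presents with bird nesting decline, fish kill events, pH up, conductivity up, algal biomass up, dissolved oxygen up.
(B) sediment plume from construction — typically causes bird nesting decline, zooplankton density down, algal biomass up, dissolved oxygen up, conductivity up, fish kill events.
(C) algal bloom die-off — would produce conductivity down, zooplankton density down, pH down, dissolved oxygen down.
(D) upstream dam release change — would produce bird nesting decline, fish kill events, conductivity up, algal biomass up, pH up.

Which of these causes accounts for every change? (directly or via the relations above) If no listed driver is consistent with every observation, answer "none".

B

Per-candidate check:
(A) warming surface water — does not account for zooplankton density down
(B) sediment plume from construction — conductivity up yes; dissolved oxygen up yes; bird nesting decline yes; fish kill events yes; pH up yes (through bird nesting decline → pH up); zooplankton density down yes
(C) algal bloom die-off — fails on conductivity up, dissolved oxygen up, bird nesting decline, fish kill events, pH up (predicts conductivity down, not conductivity up; predicts dissolved oxygen down, not dissolved oxygen up; predicts pH down, not pH up)
(D) upstream dam release change — conductivity up yes; dissolved oxygen up NO; bird nesting decline yes; fish kill events yes; pH up yes; zooplankton density down NO
Only (B) is consistent with every observation.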